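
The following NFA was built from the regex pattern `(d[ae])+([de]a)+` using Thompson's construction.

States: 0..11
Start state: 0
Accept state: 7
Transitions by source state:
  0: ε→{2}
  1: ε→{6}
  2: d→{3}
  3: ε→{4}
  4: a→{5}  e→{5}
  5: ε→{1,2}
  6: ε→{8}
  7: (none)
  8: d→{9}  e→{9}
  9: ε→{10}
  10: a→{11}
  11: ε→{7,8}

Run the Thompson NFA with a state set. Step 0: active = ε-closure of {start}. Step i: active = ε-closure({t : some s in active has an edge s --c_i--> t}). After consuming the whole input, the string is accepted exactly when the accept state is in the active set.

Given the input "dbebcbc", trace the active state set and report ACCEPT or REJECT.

Answer: REJECT

Derivation:
start: ε-closure({0}) = {0,2}
'd' @ 1: {3,4}
'b' @ 2: {}  — state set empty
rest 'ebcbc' ignored (set empty)
end set {} — state 7 not in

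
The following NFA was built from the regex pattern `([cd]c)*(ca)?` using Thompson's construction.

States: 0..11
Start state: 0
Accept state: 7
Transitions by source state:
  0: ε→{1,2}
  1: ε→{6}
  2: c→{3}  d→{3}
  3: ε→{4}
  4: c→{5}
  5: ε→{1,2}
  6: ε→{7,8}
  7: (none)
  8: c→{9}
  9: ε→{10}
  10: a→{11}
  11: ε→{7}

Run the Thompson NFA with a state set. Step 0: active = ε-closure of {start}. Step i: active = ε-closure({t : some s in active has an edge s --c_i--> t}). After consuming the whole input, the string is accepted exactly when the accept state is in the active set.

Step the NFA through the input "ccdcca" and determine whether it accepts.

initial (ε-close {0}): {0,1,2,6,7,8}
'c' @ 1: {3,4,9,10}
'c' @ 2: {1,2,5,6,7,8}  [accepting]
'd' @ 3: {3,4}
'c' @ 4: {1,2,5,6,7,8}  [accepting]
'c' @ 5: {3,4,9,10}
'a' @ 6: {7,11}  [accepting]
after full input: {7,11}  (accept=7 in)

Answer: ACCEPT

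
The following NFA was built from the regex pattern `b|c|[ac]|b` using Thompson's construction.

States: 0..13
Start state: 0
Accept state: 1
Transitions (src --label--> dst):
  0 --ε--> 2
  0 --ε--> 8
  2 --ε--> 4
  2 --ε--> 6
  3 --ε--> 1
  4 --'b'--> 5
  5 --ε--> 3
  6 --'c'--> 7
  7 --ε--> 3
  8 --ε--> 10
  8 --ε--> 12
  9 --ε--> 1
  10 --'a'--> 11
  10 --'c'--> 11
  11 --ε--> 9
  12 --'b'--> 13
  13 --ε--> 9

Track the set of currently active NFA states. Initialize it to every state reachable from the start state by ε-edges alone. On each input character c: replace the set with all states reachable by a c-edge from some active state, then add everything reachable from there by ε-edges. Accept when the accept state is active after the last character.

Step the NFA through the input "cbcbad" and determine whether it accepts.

initial (ε-close {0}): {0,2,4,6,8,10,12}
'c' @ 1: {1,3,7,9,11}  (accept∈set)
'b' @ 2: {}  — dead — no transitions
rest 'cbad' ignored (set empty)
end set {} — state 1 not in

Answer: REJECT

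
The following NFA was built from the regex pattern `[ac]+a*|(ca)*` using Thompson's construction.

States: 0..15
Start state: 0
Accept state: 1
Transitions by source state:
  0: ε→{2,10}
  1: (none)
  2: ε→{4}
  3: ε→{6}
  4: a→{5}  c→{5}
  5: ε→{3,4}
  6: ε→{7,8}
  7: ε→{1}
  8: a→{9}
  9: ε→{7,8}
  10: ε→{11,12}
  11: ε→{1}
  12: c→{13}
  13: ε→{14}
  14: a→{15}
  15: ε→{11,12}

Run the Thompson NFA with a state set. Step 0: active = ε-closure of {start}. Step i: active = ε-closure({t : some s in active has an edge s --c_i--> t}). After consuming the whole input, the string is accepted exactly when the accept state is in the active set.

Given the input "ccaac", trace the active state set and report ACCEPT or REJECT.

Answer: ACCEPT

Steps:
initial (ε-close {0}): {0,1,2,4,10,11,12}
'c' @ 1: {1,3,4,5,6,7,8,13,14}  [accepting]
'c' @ 2: {1,3,4,5,6,7,8}  [accepting]
'a' @ 3: {1,3,4,5,6,7,8,9}  [accepting]
'a' @ 4: {1,3,4,5,6,7,8,9}  [accepting]
'c' @ 5: {1,3,4,5,6,7,8}  [accepting]
end set {1,3,4,5,6,7,8} — state 1 in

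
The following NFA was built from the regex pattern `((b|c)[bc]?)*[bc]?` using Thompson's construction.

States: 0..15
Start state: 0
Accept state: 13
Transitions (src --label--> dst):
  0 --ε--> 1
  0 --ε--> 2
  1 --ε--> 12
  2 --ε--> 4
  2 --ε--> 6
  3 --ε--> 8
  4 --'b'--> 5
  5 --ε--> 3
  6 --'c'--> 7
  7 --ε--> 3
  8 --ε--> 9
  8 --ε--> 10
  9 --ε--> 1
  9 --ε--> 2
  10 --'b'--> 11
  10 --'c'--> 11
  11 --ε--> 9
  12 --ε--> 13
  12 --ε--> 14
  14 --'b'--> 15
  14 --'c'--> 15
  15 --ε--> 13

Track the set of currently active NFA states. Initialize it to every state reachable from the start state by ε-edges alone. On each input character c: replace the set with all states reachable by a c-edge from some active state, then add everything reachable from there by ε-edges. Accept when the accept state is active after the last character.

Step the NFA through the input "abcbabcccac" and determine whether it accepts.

initial (ε-close {0}): {0,1,2,4,6,12,13,14}
'a' @ 1: {}  — dead — no transitions
rest 'bcbabcccac' ignored (set empty)
after full input: {}  (accept=13 not in)

Answer: REJECT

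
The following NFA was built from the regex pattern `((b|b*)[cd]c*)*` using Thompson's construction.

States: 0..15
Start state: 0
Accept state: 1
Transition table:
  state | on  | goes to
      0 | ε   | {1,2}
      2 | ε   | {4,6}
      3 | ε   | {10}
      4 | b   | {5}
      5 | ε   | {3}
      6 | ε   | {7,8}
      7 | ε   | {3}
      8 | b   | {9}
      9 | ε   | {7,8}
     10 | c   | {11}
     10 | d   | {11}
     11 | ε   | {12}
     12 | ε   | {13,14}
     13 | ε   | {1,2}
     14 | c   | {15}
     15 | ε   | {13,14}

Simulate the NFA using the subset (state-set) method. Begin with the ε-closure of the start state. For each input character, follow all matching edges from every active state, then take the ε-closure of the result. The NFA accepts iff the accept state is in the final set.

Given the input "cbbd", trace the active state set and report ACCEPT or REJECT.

Answer: ACCEPT

Trace:
initial (ε-close {0}): {0,1,2,3,4,6,7,8,10}
'c' @ 1: {1,2,3,4,6,7,8,10,11,12,13,14}  ✓accept
'b' @ 2: {3,5,7,8,9,10}
'b' @ 3: {3,7,8,9,10}
'd' @ 4: {1,2,3,4,6,7,8,10,11,12,13,14}  ✓accept
final: {1,2,3,4,6,7,8,10,11,12,13,14}; accept 1 in set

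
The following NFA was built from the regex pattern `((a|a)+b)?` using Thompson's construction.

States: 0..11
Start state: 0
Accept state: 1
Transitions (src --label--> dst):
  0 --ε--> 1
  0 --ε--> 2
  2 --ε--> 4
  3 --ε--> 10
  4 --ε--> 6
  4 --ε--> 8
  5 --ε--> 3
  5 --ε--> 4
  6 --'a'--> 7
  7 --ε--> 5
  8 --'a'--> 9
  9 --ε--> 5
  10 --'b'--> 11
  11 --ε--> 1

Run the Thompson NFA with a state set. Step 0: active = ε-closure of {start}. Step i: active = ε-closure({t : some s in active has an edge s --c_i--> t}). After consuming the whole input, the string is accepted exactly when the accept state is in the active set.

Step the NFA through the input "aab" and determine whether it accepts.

initial (ε-close {0}): {0,1,2,4,6,8}
'a' @ 1: {3,4,5,6,7,8,9,10}
'a' @ 2: {3,4,5,6,7,8,9,10}
'b' @ 3: {1,11}  (accept∈set)
after full input: {1,11}  (accept=1 in)

Answer: ACCEPT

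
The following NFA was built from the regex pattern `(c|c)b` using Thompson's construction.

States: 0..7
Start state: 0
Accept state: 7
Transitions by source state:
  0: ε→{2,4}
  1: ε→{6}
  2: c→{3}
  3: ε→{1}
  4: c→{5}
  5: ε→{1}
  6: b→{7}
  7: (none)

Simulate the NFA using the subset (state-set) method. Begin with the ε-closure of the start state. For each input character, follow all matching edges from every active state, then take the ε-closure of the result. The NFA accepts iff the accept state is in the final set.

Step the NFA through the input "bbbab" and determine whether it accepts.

Answer: REJECT

Derivation:
S₀ = ε-closure({0}) = {0,2,4}
'b' @ 1: {}  — dead — no transitions
rest 'bbab' ignored (set empty)
final: {}; accept 7 not in set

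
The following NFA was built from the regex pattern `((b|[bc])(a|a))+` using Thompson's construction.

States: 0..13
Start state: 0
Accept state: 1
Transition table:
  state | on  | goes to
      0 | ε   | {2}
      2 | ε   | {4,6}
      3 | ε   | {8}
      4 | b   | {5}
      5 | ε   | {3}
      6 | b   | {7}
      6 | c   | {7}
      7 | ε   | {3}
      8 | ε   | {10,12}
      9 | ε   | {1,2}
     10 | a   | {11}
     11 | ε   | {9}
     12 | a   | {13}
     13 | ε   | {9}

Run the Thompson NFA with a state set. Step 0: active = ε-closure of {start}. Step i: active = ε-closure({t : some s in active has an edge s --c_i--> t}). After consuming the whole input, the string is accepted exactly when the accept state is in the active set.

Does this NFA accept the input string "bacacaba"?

Answer: ACCEPT

Steps:
start: ε-closure({0}) = {0,2,4,6}
'b' @ 1: {3,5,7,8,10,12}
'a' @ 2: {1,2,4,6,9,11,13}  ✓accept
'c' @ 3: {3,7,8,10,12}
'a' @ 4: {1,2,4,6,9,11,13}  ✓accept
'c' @ 5: {3,7,8,10,12}
'a' @ 6: {1,2,4,6,9,11,13}  ✓accept
'b' @ 7: {3,5,7,8,10,12}
'a' @ 8: {1,2,4,6,9,11,13}  ✓accept
after full input: {1,2,4,6,9,11,13}  (accept=1 in)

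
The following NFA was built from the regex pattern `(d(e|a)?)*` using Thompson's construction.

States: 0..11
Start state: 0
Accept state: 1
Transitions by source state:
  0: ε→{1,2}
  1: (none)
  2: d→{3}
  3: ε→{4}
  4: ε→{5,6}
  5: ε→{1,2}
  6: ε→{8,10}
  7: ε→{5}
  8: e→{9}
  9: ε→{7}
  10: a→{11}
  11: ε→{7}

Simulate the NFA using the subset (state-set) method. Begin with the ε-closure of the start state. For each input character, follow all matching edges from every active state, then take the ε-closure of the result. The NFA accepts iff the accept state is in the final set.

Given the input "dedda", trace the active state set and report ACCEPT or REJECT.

S₀ = ε-closure({0}) = {0,1,2}
'd' @ 1: {1,2,3,4,5,6,8,10}  (accept∈set)
'e' @ 2: {1,2,5,7,9}  (accept∈set)
'd' @ 3: {1,2,3,4,5,6,8,10}  (accept∈set)
'd' @ 4: {1,2,3,4,5,6,8,10}  (accept∈set)
'a' @ 5: {1,2,5,7,11}  (accept∈set)
final: {1,2,5,7,11}; accept 1 in set

Answer: ACCEPT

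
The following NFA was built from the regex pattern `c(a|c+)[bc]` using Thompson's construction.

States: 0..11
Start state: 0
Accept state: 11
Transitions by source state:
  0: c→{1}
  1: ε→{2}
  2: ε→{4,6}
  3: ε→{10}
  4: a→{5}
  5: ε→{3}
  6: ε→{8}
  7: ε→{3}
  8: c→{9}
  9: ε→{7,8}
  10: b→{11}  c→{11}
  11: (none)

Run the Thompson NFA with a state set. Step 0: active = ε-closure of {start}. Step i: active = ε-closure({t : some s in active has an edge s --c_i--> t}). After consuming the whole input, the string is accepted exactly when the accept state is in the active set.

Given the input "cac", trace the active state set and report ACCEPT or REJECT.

initial (ε-close {0}): {0}
'c' @ 1: {1,2,4,6,8}
'a' @ 2: {3,5,10}
'c' @ 3: {11}  (accept∈set)
final: {11}; accept 11 in set

Answer: ACCEPT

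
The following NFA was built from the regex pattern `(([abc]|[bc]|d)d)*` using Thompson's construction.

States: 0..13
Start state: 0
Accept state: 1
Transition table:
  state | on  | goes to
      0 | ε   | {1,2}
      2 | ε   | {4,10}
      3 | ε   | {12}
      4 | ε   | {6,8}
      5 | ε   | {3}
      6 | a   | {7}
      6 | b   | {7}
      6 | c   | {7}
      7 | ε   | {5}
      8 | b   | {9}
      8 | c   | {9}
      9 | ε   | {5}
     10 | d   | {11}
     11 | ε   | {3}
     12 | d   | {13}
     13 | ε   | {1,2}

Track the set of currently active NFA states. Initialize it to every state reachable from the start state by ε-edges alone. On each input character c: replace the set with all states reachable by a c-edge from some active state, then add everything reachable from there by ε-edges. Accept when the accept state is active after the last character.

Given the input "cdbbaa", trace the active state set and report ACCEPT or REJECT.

start: ε-closure({0}) = {0,1,2,4,6,8,10}
'c' @ 1: {3,5,7,9,12}
'd' @ 2: {1,2,4,6,8,10,13}  [accepting]
'b' @ 3: {3,5,7,9,12}
'b' @ 4: {}  — state set empty
rest 'aa' ignored (set empty)
final: {}; accept 1 not in set

Answer: REJECT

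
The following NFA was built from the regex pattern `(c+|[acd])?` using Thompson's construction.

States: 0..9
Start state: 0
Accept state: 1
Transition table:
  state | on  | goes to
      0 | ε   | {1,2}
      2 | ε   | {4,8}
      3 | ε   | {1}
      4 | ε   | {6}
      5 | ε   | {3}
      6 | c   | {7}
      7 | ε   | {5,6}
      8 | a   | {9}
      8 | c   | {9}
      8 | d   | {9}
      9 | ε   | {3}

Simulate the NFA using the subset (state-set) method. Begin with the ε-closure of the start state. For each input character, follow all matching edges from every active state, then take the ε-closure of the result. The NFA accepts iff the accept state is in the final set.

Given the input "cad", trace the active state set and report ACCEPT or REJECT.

Answer: REJECT

Steps:
initial (ε-close {0}): {0,1,2,4,6,8}
'c' @ 1: {1,3,5,6,7,9}  (accept∈set)
'a' @ 2: {}  — state set empty
rest 'd' ignored (set empty)
after full input: {}  (accept=1 not in)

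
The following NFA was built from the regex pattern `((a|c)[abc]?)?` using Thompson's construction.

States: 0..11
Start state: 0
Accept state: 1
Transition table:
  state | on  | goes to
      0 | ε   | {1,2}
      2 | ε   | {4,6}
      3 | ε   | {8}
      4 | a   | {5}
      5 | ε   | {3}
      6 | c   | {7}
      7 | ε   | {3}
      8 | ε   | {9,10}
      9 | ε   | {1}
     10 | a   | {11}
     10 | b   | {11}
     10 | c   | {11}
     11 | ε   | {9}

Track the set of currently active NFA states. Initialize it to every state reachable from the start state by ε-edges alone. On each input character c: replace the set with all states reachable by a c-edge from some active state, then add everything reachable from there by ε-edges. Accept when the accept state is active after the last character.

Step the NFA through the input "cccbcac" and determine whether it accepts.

initial (ε-close {0}): {0,1,2,4,6}
'c' @ 1: {1,3,7,8,9,10}  [accepting]
'c' @ 2: {1,9,11}  [accepting]
'c' @ 3: {}  — no active states
rest 'bcac' ignored (set empty)
after full input: {}  (accept=1 not in)

Answer: REJECT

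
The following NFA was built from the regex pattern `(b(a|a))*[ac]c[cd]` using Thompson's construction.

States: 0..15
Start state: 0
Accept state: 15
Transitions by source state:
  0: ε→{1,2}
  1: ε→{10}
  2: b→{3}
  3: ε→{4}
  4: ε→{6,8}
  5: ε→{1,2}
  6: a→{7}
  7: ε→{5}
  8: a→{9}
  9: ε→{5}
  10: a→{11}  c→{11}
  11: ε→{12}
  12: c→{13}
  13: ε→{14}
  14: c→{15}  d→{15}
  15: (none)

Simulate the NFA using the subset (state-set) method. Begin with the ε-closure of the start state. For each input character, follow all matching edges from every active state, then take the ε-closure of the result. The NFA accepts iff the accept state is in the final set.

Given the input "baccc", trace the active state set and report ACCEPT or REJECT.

initial (ε-close {0}): {0,1,2,10}
'b' @ 1: {3,4,6,8}
'a' @ 2: {1,2,5,7,9,10}
'c' @ 3: {11,12}
'c' @ 4: {13,14}
'c' @ 5: {15}  (accept∈set)
final: {15}; accept 15 in set

Answer: ACCEPT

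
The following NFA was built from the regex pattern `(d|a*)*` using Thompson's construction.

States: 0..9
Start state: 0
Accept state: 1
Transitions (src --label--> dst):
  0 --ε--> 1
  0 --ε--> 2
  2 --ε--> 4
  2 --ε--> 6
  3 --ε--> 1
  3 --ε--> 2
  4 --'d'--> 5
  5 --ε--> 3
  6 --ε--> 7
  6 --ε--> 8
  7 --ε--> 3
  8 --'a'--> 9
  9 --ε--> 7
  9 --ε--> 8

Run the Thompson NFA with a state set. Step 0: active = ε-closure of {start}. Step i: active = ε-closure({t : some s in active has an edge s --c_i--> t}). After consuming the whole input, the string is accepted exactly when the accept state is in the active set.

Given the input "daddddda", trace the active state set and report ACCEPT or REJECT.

Answer: ACCEPT

Trace:
S₀ = ε-closure({0}) = {0,1,2,3,4,6,7,8}
'd' @ 1: {1,2,3,4,5,6,7,8}  ✓accept
'a' @ 2: {1,2,3,4,6,7,8,9}  ✓accept
'd' @ 3: {1,2,3,4,5,6,7,8}  ✓accept
'd' @ 4: {1,2,3,4,5,6,7,8}  ✓accept
'd' @ 5: {1,2,3,4,5,6,7,8}  ✓accept
'd' @ 6: {1,2,3,4,5,6,7,8}  ✓accept
'd' @ 7: {1,2,3,4,5,6,7,8}  ✓accept
'a' @ 8: {1,2,3,4,6,7,8,9}  ✓accept
final: {1,2,3,4,6,7,8,9}; accept 1 in set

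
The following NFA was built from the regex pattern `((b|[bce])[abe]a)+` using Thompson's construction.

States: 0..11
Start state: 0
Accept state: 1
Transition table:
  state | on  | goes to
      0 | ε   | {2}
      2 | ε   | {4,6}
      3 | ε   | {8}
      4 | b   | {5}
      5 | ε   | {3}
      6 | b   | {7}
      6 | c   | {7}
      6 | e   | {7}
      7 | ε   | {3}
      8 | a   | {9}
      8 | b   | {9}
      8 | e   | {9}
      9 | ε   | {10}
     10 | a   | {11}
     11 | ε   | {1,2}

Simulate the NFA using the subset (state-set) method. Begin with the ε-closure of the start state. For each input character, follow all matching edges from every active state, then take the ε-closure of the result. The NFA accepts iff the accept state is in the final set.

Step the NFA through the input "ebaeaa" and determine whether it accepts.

Answer: ACCEPT

Derivation:
S₀ = ε-closure({0}) = {0,2,4,6}
'e' @ 1: {3,7,8}
'b' @ 2: {9,10}
'a' @ 3: {1,2,4,6,11}  [accepting]
'e' @ 4: {3,7,8}
'a' @ 5: {9,10}
'a' @ 6: {1,2,4,6,11}  [accepting]
after full input: {1,2,4,6,11}  (accept=1 in)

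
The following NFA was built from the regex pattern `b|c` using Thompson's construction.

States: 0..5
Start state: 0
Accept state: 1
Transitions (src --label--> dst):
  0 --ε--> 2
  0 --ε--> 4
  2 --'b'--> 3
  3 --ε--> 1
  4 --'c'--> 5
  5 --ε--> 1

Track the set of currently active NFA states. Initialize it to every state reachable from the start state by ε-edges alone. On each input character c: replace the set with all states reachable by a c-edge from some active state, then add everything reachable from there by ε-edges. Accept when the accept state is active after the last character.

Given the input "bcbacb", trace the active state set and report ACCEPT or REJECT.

Answer: REJECT

Steps:
initial (ε-close {0}): {0,2,4}
'b' @ 1: {1,3}  [accepting]
'c' @ 2: {}  — dead — no transitions
rest 'bacb' ignored (set empty)
final: {}; accept 1 not in set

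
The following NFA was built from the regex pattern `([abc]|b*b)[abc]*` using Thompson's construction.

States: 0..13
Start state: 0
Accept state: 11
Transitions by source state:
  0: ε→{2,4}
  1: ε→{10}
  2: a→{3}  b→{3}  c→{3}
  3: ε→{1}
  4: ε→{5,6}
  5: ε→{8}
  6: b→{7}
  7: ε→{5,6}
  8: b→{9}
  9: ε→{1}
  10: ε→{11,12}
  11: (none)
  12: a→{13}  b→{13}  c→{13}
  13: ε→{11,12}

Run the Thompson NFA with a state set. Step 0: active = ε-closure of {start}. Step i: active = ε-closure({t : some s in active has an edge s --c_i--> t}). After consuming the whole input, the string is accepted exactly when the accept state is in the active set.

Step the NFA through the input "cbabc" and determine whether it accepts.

start: ε-closure({0}) = {0,2,4,5,6,8}
'c' @ 1: {1,3,10,11,12}  (accept∈set)
'b' @ 2: {11,12,13}  (accept∈set)
'a' @ 3: {11,12,13}  (accept∈set)
'b' @ 4: {11,12,13}  (accept∈set)
'c' @ 5: {11,12,13}  (accept∈set)
end set {11,12,13} — state 11 in

Answer: ACCEPT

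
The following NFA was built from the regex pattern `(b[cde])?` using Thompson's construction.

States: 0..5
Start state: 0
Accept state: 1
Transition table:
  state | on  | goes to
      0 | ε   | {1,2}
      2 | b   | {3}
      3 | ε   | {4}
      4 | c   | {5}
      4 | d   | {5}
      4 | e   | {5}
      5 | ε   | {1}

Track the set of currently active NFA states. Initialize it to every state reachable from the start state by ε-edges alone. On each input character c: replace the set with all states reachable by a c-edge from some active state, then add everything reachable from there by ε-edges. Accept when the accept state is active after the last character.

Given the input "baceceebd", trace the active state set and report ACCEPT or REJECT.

start: ε-closure({0}) = {0,1,2}
'b' @ 1: {3,4}
'a' @ 2: {}  — dead — no transitions
rest 'ceceebd' ignored (set empty)
end set {} — state 1 not in

Answer: REJECT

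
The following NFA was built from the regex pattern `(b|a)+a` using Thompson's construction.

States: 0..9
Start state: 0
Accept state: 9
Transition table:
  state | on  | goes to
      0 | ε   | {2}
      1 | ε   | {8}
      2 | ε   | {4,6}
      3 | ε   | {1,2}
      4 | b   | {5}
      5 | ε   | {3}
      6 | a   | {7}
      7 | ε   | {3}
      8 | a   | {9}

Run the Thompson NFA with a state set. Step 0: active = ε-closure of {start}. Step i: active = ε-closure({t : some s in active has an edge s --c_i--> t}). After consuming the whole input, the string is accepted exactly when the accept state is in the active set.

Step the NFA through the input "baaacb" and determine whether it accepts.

start: ε-closure({0}) = {0,2,4,6}
'b' @ 1: {1,2,3,4,5,6,8}
'a' @ 2: {1,2,3,4,6,7,8,9}  (accept∈set)
'a' @ 3: {1,2,3,4,6,7,8,9}  (accept∈set)
'a' @ 4: {1,2,3,4,6,7,8,9}  (accept∈set)
'c' @ 5: {}  — state set empty
rest 'b' ignored (set empty)
final: {}; accept 9 not in set

Answer: REJECT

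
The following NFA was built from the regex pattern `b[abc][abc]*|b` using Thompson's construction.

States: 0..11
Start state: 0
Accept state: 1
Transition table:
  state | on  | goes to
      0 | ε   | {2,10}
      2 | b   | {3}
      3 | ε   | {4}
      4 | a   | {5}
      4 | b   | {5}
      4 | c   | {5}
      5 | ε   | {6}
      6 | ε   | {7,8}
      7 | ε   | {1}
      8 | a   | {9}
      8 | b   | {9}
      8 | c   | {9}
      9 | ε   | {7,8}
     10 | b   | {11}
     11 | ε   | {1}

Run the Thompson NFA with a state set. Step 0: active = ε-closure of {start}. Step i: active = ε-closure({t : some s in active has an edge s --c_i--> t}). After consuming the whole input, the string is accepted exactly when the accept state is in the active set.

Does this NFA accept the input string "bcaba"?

Answer: ACCEPT

Derivation:
initial (ε-close {0}): {0,2,10}
'b' @ 1: {1,3,4,11}  [accepting]
'c' @ 2: {1,5,6,7,8}  [accepting]
'a' @ 3: {1,7,8,9}  [accepting]
'b' @ 4: {1,7,8,9}  [accepting]
'a' @ 5: {1,7,8,9}  [accepting]
end set {1,7,8,9} — state 1 in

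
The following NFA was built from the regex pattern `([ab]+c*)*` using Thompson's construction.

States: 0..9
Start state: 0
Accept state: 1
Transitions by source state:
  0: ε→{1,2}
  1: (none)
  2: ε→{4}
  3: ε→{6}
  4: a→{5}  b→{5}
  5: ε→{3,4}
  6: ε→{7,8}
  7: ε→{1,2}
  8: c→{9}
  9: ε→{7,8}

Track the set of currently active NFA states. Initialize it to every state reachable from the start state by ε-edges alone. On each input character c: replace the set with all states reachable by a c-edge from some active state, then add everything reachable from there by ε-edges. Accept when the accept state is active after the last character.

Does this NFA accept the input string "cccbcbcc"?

initial (ε-close {0}): {0,1,2,4}
'c' @ 1: {}  — dead — no transitions
rest 'ccbcbcc' ignored (set empty)
final: {}; accept 1 not in set

Answer: REJECT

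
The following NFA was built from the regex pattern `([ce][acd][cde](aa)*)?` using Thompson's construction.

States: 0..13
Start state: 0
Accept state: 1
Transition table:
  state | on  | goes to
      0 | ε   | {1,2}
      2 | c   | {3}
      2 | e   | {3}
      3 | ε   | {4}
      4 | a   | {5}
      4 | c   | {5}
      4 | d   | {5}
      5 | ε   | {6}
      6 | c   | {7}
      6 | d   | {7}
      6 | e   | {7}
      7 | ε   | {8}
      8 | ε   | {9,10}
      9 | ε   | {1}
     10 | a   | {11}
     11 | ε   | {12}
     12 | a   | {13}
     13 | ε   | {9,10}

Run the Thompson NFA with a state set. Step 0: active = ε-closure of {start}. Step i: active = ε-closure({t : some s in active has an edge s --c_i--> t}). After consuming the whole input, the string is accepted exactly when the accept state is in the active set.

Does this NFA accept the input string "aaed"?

Answer: REJECT

Derivation:
S₀ = ε-closure({0}) = {0,1,2}
'a' @ 1: {}  — no active states
rest 'aed' ignored (set empty)
final: {}; accept 1 not in set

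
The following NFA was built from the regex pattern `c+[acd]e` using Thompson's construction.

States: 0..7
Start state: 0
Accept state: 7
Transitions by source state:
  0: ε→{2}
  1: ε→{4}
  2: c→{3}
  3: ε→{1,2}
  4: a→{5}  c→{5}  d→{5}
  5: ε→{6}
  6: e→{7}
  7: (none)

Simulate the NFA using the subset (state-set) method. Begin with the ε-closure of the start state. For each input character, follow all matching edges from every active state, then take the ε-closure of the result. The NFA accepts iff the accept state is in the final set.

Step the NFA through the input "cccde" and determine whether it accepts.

initial (ε-close {0}): {0,2}
'c' @ 1: {1,2,3,4}
'c' @ 2: {1,2,3,4,5,6}
'c' @ 3: {1,2,3,4,5,6}
'd' @ 4: {5,6}
'e' @ 5: {7}  [accepting]
after full input: {7}  (accept=7 in)

Answer: ACCEPT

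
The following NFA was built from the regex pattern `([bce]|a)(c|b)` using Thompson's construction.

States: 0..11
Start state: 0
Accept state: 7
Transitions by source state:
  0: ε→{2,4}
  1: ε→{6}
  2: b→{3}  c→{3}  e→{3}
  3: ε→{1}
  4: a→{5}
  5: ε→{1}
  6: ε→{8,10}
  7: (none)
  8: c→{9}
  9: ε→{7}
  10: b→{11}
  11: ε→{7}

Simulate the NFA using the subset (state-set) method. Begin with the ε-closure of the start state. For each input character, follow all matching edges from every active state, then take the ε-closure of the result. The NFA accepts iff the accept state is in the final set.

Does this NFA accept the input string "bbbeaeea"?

start: ε-closure({0}) = {0,2,4}
'b' @ 1: {1,3,6,8,10}
'b' @ 2: {7,11}  [accepting]
'b' @ 3: {}  — dead — no transitions
rest 'eaeea' ignored (set empty)
end set {} — state 7 not in

Answer: REJECT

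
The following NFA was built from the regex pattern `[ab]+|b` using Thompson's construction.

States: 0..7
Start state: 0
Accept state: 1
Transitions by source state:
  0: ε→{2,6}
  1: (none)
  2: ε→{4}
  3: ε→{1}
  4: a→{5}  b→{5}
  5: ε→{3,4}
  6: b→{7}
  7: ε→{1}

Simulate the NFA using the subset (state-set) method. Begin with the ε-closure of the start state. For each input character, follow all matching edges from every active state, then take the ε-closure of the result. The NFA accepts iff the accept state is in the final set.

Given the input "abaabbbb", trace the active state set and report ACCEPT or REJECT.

Answer: ACCEPT

Steps:
S₀ = ε-closure({0}) = {0,2,4,6}
'a' @ 1: {1,3,4,5}  (accept∈set)
'b' @ 2: {1,3,4,5}  (accept∈set)
'a' @ 3: {1,3,4,5}  (accept∈set)
'a' @ 4: {1,3,4,5}  (accept∈set)
'b' @ 5: {1,3,4,5}  (accept∈set)
'b' @ 6: {1,3,4,5}  (accept∈set)
'b' @ 7: {1,3,4,5}  (accept∈set)
'b' @ 8: {1,3,4,5}  (accept∈set)
final: {1,3,4,5}; accept 1 in set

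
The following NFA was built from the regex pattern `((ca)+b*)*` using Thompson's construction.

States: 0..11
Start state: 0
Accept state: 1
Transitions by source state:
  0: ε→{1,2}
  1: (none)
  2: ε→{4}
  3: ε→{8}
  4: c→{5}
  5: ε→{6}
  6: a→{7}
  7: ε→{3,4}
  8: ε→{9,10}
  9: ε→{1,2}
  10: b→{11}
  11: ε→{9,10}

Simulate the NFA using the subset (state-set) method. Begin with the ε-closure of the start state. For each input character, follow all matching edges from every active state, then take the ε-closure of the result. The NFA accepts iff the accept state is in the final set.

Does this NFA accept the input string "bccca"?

Answer: REJECT

Steps:
S₀ = ε-closure({0}) = {0,1,2,4}
'b' @ 1: {}  — state set empty
rest 'ccca' ignored (set empty)
end set {} — state 1 not in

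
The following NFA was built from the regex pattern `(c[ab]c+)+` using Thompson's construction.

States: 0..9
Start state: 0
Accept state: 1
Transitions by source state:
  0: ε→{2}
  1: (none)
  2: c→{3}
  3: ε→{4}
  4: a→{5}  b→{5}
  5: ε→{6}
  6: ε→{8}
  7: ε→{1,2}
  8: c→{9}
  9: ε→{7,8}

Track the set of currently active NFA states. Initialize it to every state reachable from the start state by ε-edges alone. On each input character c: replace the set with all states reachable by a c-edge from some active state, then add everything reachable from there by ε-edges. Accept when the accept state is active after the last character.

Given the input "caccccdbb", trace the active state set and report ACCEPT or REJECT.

initial (ε-close {0}): {0,2}
'c' @ 1: {3,4}
'a' @ 2: {5,6,8}
'c' @ 3: {1,2,7,8,9}  (accept∈set)
'c' @ 4: {1,2,3,4,7,8,9}  (accept∈set)
'c' @ 5: {1,2,3,4,7,8,9}  (accept∈set)
'c' @ 6: {1,2,3,4,7,8,9}  (accept∈set)
'd' @ 7: {}  — no active states
rest 'bb' ignored (set empty)
end set {} — state 1 not in

Answer: REJECT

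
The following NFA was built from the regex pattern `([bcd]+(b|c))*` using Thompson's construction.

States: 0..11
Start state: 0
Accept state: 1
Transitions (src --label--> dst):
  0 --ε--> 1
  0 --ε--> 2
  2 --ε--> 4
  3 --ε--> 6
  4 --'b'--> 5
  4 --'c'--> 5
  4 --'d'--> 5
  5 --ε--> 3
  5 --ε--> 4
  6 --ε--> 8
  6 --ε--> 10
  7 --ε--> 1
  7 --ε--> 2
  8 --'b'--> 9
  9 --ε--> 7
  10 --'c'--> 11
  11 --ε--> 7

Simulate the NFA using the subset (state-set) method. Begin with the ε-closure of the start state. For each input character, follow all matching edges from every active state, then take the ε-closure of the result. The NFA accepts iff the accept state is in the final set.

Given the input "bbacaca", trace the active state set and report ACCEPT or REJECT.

Answer: REJECT

Trace:
start: ε-closure({0}) = {0,1,2,4}
'b' @ 1: {3,4,5,6,8,10}
'b' @ 2: {1,2,3,4,5,6,7,8,9,10}  [accepting]
'a' @ 3: {}  — dead — no transitions
rest 'caca' ignored (set empty)
after full input: {}  (accept=1 not in)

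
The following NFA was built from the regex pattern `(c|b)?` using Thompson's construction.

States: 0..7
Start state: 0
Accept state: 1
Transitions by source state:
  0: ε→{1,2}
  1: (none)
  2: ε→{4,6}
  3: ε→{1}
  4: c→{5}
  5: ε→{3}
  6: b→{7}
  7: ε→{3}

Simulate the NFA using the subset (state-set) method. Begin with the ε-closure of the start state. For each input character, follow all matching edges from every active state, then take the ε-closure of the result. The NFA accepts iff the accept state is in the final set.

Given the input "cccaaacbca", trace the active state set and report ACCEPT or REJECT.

S₀ = ε-closure({0}) = {0,1,2,4,6}
'c' @ 1: {1,3,5}  ✓accept
'c' @ 2: {}  — state set empty
rest 'caaacbca' ignored (set empty)
end set {} — state 1 not in

Answer: REJECT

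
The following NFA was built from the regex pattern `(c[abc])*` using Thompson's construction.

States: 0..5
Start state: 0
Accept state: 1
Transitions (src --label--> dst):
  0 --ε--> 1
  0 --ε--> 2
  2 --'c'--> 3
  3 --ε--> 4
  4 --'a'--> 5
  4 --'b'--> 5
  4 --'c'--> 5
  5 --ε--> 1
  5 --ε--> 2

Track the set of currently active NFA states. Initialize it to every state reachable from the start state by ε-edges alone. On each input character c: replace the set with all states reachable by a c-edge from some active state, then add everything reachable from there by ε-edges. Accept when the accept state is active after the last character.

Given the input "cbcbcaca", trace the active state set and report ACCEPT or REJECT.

start: ε-closure({0}) = {0,1,2}
'c' @ 1: {3,4}
'b' @ 2: {1,2,5}  [accepting]
'c' @ 3: {3,4}
'b' @ 4: {1,2,5}  [accepting]
'c' @ 5: {3,4}
'a' @ 6: {1,2,5}  [accepting]
'c' @ 7: {3,4}
'a' @ 8: {1,2,5}  [accepting]
final: {1,2,5}; accept 1 in set

Answer: ACCEPT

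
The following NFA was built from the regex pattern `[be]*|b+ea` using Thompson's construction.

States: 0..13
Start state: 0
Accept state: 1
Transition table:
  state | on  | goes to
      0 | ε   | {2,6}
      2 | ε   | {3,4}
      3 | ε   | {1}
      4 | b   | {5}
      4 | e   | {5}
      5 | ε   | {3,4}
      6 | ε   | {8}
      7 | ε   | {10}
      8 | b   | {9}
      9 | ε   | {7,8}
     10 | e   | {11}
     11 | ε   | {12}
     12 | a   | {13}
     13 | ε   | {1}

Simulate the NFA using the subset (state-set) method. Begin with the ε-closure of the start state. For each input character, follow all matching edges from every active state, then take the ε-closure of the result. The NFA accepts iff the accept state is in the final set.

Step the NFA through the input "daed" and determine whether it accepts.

S₀ = ε-closure({0}) = {0,1,2,3,4,6,8}
'd' @ 1: {}  — state set empty
rest 'aed' ignored (set empty)
end set {} — state 1 not in

Answer: REJECT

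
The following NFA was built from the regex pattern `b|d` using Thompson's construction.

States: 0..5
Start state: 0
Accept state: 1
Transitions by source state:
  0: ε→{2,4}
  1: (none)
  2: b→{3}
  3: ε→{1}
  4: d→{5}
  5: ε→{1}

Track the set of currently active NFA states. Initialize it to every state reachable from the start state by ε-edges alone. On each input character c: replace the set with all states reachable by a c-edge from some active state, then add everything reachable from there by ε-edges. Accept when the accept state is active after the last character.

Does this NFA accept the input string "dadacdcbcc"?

Answer: REJECT

Derivation:
initial (ε-close {0}): {0,2,4}
'd' @ 1: {1,5}  [accepting]
'a' @ 2: {}  — state set empty
rest 'dacdcbcc' ignored (set empty)
final: {}; accept 1 not in set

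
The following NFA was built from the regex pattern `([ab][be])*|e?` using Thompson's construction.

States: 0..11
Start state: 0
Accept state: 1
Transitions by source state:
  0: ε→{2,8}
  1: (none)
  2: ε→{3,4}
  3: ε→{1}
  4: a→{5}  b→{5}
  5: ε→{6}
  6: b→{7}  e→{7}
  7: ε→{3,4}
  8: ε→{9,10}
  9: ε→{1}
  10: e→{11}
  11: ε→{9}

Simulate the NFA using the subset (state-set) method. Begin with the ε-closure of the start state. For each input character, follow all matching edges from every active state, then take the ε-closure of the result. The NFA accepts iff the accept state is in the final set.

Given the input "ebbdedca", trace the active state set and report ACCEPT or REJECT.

Answer: REJECT

Trace:
S₀ = ε-closure({0}) = {0,1,2,3,4,8,9,10}
'e' @ 1: {1,9,11}  [accepting]
'b' @ 2: {}  — no active states
rest 'bdedca' ignored (set empty)
final: {}; accept 1 not in set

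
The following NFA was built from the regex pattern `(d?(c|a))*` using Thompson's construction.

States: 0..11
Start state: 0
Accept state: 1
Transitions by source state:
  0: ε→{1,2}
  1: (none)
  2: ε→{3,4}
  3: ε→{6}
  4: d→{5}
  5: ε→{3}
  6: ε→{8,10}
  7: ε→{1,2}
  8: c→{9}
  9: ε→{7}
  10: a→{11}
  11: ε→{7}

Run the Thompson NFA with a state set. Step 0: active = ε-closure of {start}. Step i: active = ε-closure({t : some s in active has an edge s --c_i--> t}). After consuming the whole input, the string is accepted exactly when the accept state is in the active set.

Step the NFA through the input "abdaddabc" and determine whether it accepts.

S₀ = ε-closure({0}) = {0,1,2,3,4,6,8,10}
'a' @ 1: {1,2,3,4,6,7,8,10,11}  ✓accept
'b' @ 2: {}  — state set empty
rest 'daddabc' ignored (set empty)
end set {} — state 1 not in

Answer: REJECT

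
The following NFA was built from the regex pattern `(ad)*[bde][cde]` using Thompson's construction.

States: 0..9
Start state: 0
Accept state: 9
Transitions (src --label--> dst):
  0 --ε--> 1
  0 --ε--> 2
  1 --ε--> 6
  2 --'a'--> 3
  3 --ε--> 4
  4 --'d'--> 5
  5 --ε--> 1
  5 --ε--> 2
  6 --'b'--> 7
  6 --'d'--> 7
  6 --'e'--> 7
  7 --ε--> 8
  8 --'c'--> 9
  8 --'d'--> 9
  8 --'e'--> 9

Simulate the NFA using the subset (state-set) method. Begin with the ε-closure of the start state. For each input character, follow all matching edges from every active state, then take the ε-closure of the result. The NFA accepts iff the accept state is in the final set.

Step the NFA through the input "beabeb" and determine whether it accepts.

Answer: REJECT

Derivation:
initial (ε-close {0}): {0,1,2,6}
'b' @ 1: {7,8}
'e' @ 2: {9}  [accepting]
'a' @ 3: {}  — dead — no transitions
rest 'beb' ignored (set empty)
final: {}; accept 9 not in set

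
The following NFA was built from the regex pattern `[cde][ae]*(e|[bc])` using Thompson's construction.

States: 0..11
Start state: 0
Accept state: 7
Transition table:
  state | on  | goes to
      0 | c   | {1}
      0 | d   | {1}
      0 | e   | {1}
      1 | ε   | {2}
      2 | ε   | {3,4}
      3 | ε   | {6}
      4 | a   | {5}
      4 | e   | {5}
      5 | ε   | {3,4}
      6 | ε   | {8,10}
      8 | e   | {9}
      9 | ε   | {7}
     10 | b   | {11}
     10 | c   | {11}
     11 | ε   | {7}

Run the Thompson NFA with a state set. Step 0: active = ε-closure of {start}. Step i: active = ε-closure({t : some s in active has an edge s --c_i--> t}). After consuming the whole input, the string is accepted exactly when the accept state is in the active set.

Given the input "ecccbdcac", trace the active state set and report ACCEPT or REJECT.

Answer: REJECT

Steps:
initial (ε-close {0}): {0}
'e' @ 1: {1,2,3,4,6,8,10}
'c' @ 2: {7,11}  (accept∈set)
'c' @ 3: {}  — dead — no transitions
rest 'cbdcac' ignored (set empty)
end set {} — state 7 not in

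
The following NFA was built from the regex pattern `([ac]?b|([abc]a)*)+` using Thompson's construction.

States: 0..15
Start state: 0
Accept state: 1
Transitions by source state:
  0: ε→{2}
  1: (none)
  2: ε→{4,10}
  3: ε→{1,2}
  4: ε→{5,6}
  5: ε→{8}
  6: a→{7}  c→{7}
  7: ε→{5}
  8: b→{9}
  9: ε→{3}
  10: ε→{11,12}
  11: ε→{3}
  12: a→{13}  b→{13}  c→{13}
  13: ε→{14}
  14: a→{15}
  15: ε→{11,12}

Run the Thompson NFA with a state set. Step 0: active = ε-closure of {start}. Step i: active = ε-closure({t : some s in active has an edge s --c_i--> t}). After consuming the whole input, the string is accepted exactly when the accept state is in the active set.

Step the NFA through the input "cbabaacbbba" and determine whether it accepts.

Answer: ACCEPT

Derivation:
start: ε-closure({0}) = {0,1,2,3,4,5,6,8,10,11,12}
'c' @ 1: {5,7,8,13,14}
'b' @ 2: {1,2,3,4,5,6,8,9,10,11,12}  (accept∈set)
'a' @ 3: {5,7,8,13,14}
'b' @ 4: {1,2,3,4,5,6,8,9,10,11,12}  (accept∈set)
'a' @ 5: {5,7,8,13,14}
'a' @ 6: {1,2,3,4,5,6,8,10,11,12,15}  (accept∈set)
'c' @ 7: {5,7,8,13,14}
'b' @ 8: {1,2,3,4,5,6,8,9,10,11,12}  (accept∈set)
'b' @ 9: {1,2,3,4,5,6,8,9,10,11,12,13,14}  (accept∈set)
'b' @ 10: {1,2,3,4,5,6,8,9,10,11,12,13,14}  (accept∈set)
'a' @ 11: {1,2,3,4,5,6,7,8,10,11,12,13,14,15}  (accept∈set)
after full input: {1,2,3,4,5,6,7,8,10,11,12,13,14,15}  (accept=1 in)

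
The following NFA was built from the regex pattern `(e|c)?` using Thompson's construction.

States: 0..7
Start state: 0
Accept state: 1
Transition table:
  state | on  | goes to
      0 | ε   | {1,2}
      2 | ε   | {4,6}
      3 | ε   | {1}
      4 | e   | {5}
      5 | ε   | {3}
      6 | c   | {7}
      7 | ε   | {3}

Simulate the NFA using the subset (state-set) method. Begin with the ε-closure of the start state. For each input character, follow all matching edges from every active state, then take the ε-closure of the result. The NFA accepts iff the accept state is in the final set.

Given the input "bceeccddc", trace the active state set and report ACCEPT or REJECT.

S₀ = ε-closure({0}) = {0,1,2,4,6}
'b' @ 1: {}  — state set empty
rest 'ceeccddc' ignored (set empty)
end set {} — state 1 not in

Answer: REJECT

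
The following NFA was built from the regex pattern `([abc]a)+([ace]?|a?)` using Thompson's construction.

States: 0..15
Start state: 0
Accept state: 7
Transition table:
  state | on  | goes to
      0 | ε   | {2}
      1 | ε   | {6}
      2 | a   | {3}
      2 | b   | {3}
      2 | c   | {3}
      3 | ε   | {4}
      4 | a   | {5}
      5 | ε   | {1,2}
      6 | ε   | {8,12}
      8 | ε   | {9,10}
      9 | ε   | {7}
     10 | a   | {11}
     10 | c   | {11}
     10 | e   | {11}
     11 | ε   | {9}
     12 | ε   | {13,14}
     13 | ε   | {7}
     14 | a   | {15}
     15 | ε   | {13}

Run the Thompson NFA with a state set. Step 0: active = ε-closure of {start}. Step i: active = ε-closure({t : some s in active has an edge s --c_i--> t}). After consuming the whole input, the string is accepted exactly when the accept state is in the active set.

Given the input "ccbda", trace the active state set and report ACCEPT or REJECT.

Answer: REJECT

Derivation:
S₀ = ε-closure({0}) = {0,2}
'c' @ 1: {3,4}
'c' @ 2: {}  — state set empty
rest 'bda' ignored (set empty)
after full input: {}  (accept=7 not in)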